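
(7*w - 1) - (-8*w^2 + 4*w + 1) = 8*w^2 + 3*w - 2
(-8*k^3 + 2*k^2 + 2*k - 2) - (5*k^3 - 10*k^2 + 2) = -13*k^3 + 12*k^2 + 2*k - 4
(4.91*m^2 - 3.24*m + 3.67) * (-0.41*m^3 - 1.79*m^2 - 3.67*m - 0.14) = -2.0131*m^5 - 7.4605*m^4 - 13.7248*m^3 + 4.6341*m^2 - 13.0153*m - 0.5138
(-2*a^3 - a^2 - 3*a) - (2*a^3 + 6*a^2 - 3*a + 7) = -4*a^3 - 7*a^2 - 7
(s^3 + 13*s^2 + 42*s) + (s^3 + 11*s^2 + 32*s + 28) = 2*s^3 + 24*s^2 + 74*s + 28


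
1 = 1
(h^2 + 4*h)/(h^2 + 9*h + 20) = h/(h + 5)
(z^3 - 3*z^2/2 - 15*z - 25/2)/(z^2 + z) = z - 5/2 - 25/(2*z)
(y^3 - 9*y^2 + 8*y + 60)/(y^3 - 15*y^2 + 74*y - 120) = (y + 2)/(y - 4)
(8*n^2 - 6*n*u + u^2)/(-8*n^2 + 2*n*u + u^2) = (-4*n + u)/(4*n + u)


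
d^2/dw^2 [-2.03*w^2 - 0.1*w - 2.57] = -4.06000000000000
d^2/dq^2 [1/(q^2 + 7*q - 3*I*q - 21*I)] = 2*(-q^2 - 7*q + 3*I*q + (2*q + 7 - 3*I)^2 + 21*I)/(q^2 + 7*q - 3*I*q - 21*I)^3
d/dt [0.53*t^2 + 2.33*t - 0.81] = 1.06*t + 2.33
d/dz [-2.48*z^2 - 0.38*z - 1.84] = -4.96*z - 0.38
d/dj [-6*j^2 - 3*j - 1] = -12*j - 3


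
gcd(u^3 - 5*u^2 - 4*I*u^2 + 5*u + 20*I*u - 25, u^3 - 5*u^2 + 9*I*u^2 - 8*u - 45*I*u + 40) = u^2 + u*(-5 + I) - 5*I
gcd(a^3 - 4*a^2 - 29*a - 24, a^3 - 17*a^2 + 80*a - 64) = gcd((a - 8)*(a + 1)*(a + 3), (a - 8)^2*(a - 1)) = a - 8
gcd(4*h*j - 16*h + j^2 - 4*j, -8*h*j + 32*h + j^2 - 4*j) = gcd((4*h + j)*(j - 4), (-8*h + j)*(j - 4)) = j - 4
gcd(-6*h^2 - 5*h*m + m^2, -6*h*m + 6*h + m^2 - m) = 6*h - m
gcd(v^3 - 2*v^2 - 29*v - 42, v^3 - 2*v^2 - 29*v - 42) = v^3 - 2*v^2 - 29*v - 42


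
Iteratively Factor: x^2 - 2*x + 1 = (x - 1)*(x - 1)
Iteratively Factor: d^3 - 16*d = (d + 4)*(d^2 - 4*d) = d*(d + 4)*(d - 4)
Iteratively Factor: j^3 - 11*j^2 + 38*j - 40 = (j - 5)*(j^2 - 6*j + 8) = (j - 5)*(j - 4)*(j - 2)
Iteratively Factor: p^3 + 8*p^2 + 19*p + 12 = (p + 4)*(p^2 + 4*p + 3) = (p + 1)*(p + 4)*(p + 3)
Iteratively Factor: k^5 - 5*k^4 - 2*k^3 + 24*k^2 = (k)*(k^4 - 5*k^3 - 2*k^2 + 24*k) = k^2*(k^3 - 5*k^2 - 2*k + 24) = k^2*(k - 3)*(k^2 - 2*k - 8) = k^2*(k - 4)*(k - 3)*(k + 2)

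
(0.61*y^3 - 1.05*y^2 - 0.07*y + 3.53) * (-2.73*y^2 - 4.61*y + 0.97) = -1.6653*y^5 + 0.0544000000000002*y^4 + 5.6233*y^3 - 10.3327*y^2 - 16.3412*y + 3.4241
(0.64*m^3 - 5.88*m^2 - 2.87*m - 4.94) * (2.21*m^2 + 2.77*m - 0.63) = 1.4144*m^5 - 11.222*m^4 - 23.0335*m^3 - 15.1629*m^2 - 11.8757*m + 3.1122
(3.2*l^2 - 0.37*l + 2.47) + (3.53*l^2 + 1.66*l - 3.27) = 6.73*l^2 + 1.29*l - 0.8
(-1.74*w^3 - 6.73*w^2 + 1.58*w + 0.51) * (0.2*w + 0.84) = -0.348*w^4 - 2.8076*w^3 - 5.3372*w^2 + 1.4292*w + 0.4284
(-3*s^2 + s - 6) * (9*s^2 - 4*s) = -27*s^4 + 21*s^3 - 58*s^2 + 24*s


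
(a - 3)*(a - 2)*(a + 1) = a^3 - 4*a^2 + a + 6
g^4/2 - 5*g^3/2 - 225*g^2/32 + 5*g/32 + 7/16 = (g/2 + 1)*(g - 7)*(g - 1/4)*(g + 1/4)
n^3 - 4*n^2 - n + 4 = (n - 4)*(n - 1)*(n + 1)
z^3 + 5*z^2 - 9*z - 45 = (z - 3)*(z + 3)*(z + 5)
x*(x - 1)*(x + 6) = x^3 + 5*x^2 - 6*x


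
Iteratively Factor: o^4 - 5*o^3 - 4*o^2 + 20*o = (o + 2)*(o^3 - 7*o^2 + 10*o) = (o - 2)*(o + 2)*(o^2 - 5*o) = (o - 5)*(o - 2)*(o + 2)*(o)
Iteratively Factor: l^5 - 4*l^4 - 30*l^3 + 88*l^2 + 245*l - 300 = (l - 5)*(l^4 + l^3 - 25*l^2 - 37*l + 60) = (l - 5)*(l + 3)*(l^3 - 2*l^2 - 19*l + 20) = (l - 5)*(l + 3)*(l + 4)*(l^2 - 6*l + 5) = (l - 5)^2*(l + 3)*(l + 4)*(l - 1)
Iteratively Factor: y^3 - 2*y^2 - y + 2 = (y - 2)*(y^2 - 1) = (y - 2)*(y + 1)*(y - 1)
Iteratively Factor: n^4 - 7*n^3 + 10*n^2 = (n - 2)*(n^3 - 5*n^2) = (n - 5)*(n - 2)*(n^2) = n*(n - 5)*(n - 2)*(n)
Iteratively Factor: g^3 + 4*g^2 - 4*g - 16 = (g + 4)*(g^2 - 4) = (g - 2)*(g + 4)*(g + 2)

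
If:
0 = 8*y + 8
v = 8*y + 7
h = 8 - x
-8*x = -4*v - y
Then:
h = 69/8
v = -1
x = -5/8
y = -1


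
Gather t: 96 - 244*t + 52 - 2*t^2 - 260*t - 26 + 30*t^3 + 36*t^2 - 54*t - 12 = 30*t^3 + 34*t^2 - 558*t + 110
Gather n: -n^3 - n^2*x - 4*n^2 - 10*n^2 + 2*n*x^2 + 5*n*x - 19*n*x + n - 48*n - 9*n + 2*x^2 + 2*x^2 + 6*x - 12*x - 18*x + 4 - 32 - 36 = -n^3 + n^2*(-x - 14) + n*(2*x^2 - 14*x - 56) + 4*x^2 - 24*x - 64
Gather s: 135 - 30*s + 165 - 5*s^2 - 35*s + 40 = -5*s^2 - 65*s + 340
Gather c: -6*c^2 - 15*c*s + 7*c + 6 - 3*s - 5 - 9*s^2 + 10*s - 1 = -6*c^2 + c*(7 - 15*s) - 9*s^2 + 7*s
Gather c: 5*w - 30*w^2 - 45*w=-30*w^2 - 40*w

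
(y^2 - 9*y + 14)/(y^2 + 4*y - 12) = (y - 7)/(y + 6)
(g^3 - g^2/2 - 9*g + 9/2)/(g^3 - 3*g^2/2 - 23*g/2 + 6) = (g - 3)/(g - 4)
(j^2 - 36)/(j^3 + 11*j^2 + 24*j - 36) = (j - 6)/(j^2 + 5*j - 6)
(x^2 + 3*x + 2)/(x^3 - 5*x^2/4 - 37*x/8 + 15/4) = 8*(x + 1)/(8*x^2 - 26*x + 15)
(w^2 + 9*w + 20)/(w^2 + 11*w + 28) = (w + 5)/(w + 7)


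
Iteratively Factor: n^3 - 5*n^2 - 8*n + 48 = (n + 3)*(n^2 - 8*n + 16) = (n - 4)*(n + 3)*(n - 4)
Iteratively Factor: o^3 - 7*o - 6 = (o + 1)*(o^2 - o - 6) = (o + 1)*(o + 2)*(o - 3)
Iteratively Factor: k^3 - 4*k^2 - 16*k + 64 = (k + 4)*(k^2 - 8*k + 16) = (k - 4)*(k + 4)*(k - 4)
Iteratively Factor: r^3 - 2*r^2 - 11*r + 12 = (r - 4)*(r^2 + 2*r - 3) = (r - 4)*(r + 3)*(r - 1)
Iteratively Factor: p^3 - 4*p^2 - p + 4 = (p + 1)*(p^2 - 5*p + 4) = (p - 4)*(p + 1)*(p - 1)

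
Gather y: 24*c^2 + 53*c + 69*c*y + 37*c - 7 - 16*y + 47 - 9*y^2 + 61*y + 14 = 24*c^2 + 90*c - 9*y^2 + y*(69*c + 45) + 54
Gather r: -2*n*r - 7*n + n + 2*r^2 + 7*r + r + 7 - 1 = -6*n + 2*r^2 + r*(8 - 2*n) + 6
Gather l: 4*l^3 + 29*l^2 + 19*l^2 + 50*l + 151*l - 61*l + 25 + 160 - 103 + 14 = 4*l^3 + 48*l^2 + 140*l + 96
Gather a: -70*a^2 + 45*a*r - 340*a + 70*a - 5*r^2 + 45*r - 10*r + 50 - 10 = -70*a^2 + a*(45*r - 270) - 5*r^2 + 35*r + 40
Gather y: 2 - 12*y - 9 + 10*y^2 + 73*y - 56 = 10*y^2 + 61*y - 63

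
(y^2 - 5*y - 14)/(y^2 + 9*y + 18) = (y^2 - 5*y - 14)/(y^2 + 9*y + 18)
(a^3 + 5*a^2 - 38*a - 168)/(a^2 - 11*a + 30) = (a^2 + 11*a + 28)/(a - 5)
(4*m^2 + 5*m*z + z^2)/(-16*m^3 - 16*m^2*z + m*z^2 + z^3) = 1/(-4*m + z)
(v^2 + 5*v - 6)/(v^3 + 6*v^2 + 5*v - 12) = (v + 6)/(v^2 + 7*v + 12)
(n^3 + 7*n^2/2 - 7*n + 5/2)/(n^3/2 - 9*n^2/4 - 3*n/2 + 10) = 2*(2*n^3 + 7*n^2 - 14*n + 5)/(2*n^3 - 9*n^2 - 6*n + 40)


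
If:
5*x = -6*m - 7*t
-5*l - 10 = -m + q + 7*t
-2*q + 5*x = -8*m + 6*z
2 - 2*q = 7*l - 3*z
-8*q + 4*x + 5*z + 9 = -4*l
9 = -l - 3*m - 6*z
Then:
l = -8553/11317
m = -30690/11317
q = 40945/11317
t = -142040/79219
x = 65236/11317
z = -205/11317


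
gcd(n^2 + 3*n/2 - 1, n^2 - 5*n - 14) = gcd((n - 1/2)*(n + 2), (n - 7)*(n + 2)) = n + 2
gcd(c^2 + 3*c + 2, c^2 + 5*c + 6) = c + 2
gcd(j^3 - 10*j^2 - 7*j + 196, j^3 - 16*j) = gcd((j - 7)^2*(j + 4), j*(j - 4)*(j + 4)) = j + 4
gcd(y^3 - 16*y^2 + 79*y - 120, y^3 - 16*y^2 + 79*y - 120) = y^3 - 16*y^2 + 79*y - 120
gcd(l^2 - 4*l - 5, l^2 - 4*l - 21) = 1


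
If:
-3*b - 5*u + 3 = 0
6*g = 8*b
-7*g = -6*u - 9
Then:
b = 189/194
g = 126/97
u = 3/194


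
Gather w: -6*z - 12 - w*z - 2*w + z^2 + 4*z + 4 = w*(-z - 2) + z^2 - 2*z - 8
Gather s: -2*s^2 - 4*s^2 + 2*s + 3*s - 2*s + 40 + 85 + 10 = -6*s^2 + 3*s + 135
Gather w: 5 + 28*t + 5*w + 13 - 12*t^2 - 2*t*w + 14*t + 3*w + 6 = -12*t^2 + 42*t + w*(8 - 2*t) + 24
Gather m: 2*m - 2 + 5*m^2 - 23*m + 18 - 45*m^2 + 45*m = -40*m^2 + 24*m + 16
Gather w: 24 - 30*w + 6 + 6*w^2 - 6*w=6*w^2 - 36*w + 30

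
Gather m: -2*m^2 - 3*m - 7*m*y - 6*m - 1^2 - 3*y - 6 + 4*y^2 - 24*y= -2*m^2 + m*(-7*y - 9) + 4*y^2 - 27*y - 7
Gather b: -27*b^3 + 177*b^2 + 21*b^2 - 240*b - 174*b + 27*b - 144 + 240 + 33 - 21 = -27*b^3 + 198*b^2 - 387*b + 108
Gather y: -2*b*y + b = -2*b*y + b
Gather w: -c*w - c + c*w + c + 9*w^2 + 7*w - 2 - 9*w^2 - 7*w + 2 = 0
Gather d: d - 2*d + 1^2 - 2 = -d - 1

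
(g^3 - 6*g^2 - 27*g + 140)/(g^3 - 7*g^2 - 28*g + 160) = (g - 7)/(g - 8)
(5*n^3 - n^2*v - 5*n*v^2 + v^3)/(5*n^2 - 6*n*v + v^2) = n + v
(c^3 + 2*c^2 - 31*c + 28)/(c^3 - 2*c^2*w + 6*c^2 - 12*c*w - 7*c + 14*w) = (4 - c)/(-c + 2*w)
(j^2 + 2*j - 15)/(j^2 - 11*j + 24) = (j + 5)/(j - 8)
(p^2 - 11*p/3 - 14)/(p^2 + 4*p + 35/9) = 3*(p - 6)/(3*p + 5)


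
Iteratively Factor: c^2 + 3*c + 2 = (c + 1)*(c + 2)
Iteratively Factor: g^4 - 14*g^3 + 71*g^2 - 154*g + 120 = (g - 4)*(g^3 - 10*g^2 + 31*g - 30) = (g - 4)*(g - 2)*(g^2 - 8*g + 15) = (g - 4)*(g - 3)*(g - 2)*(g - 5)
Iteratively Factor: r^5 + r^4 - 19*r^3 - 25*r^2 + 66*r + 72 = (r + 3)*(r^4 - 2*r^3 - 13*r^2 + 14*r + 24) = (r - 4)*(r + 3)*(r^3 + 2*r^2 - 5*r - 6) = (r - 4)*(r + 3)^2*(r^2 - r - 2) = (r - 4)*(r + 1)*(r + 3)^2*(r - 2)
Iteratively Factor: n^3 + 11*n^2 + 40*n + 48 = (n + 4)*(n^2 + 7*n + 12) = (n + 3)*(n + 4)*(n + 4)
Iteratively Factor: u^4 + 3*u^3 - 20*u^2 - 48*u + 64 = (u + 4)*(u^3 - u^2 - 16*u + 16) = (u - 4)*(u + 4)*(u^2 + 3*u - 4) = (u - 4)*(u - 1)*(u + 4)*(u + 4)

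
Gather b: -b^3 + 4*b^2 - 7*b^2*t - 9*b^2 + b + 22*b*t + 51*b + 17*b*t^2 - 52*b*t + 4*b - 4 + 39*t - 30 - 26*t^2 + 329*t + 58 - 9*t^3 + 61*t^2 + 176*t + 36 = -b^3 + b^2*(-7*t - 5) + b*(17*t^2 - 30*t + 56) - 9*t^3 + 35*t^2 + 544*t + 60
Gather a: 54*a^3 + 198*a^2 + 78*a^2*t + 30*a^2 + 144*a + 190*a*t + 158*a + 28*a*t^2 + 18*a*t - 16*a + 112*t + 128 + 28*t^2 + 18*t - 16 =54*a^3 + a^2*(78*t + 228) + a*(28*t^2 + 208*t + 286) + 28*t^2 + 130*t + 112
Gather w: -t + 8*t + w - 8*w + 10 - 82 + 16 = 7*t - 7*w - 56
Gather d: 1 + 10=11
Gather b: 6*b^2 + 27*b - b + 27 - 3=6*b^2 + 26*b + 24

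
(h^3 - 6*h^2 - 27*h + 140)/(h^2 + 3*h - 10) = (h^2 - 11*h + 28)/(h - 2)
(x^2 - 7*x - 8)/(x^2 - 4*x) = (x^2 - 7*x - 8)/(x*(x - 4))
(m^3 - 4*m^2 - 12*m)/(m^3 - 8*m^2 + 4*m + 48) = m/(m - 4)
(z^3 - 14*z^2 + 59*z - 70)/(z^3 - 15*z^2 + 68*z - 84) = (z - 5)/(z - 6)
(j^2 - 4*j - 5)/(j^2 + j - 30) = (j + 1)/(j + 6)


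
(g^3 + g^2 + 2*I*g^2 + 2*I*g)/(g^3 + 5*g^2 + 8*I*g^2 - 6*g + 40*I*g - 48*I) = g*(g^2 + g*(1 + 2*I) + 2*I)/(g^3 + g^2*(5 + 8*I) + 2*g*(-3 + 20*I) - 48*I)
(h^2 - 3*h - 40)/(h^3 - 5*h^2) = (h^2 - 3*h - 40)/(h^2*(h - 5))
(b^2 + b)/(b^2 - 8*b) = (b + 1)/(b - 8)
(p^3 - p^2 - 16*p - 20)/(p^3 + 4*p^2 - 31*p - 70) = (p + 2)/(p + 7)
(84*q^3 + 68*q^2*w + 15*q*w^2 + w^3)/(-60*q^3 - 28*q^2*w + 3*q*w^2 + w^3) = (-7*q - w)/(5*q - w)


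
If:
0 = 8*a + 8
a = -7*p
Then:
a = -1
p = 1/7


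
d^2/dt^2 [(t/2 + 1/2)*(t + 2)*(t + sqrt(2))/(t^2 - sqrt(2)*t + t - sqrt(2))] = 4*(1 + sqrt(2))/(t^3 - 3*sqrt(2)*t^2 + 6*t - 2*sqrt(2))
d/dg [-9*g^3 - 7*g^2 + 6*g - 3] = -27*g^2 - 14*g + 6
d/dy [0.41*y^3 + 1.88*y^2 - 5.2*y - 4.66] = 1.23*y^2 + 3.76*y - 5.2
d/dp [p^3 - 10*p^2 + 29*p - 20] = 3*p^2 - 20*p + 29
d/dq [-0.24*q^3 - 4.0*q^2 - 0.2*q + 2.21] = -0.72*q^2 - 8.0*q - 0.2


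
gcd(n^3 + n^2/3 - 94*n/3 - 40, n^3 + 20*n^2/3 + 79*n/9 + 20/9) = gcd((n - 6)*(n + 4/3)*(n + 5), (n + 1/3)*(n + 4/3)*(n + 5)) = n^2 + 19*n/3 + 20/3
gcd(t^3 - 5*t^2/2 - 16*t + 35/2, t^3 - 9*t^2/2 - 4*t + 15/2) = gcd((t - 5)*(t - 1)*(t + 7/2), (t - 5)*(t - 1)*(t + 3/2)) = t^2 - 6*t + 5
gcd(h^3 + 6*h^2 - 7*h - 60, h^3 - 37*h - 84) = h + 4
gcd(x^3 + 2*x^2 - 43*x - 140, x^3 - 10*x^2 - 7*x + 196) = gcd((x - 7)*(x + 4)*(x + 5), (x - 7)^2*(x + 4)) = x^2 - 3*x - 28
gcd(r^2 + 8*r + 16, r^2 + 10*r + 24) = r + 4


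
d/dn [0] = 0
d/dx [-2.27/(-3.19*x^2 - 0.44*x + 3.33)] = (-14.4826*x - 0.9988)/(3.19*x^2 + 0.44*x - 3.33)^2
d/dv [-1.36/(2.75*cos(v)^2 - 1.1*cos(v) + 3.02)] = (1.496 - 7.48*cos(v))*sin(v)/(2.75*cos(v)^2 - 1.1*cos(v) + 3.02)^2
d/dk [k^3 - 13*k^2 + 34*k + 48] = 3*k^2 - 26*k + 34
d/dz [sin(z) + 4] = cos(z)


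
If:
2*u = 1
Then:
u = 1/2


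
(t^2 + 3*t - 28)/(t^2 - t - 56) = (t - 4)/(t - 8)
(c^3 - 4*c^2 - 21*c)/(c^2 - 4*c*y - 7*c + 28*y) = c*(-c - 3)/(-c + 4*y)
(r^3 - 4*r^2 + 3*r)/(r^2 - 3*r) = r - 1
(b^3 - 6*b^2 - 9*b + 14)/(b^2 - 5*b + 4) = (b^2 - 5*b - 14)/(b - 4)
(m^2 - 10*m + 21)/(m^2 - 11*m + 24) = (m - 7)/(m - 8)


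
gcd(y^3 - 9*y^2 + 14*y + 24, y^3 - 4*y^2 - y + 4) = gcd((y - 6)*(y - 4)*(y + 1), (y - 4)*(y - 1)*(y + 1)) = y^2 - 3*y - 4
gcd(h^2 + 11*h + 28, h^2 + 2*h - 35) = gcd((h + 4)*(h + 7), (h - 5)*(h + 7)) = h + 7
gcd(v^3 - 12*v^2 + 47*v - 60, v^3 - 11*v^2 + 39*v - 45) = v^2 - 8*v + 15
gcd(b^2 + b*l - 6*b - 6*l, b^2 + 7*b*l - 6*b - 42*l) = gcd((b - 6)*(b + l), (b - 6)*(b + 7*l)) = b - 6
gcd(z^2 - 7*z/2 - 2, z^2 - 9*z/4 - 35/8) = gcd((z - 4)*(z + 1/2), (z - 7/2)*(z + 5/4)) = 1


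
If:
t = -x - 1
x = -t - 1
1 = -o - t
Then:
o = x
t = -x - 1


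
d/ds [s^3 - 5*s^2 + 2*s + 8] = 3*s^2 - 10*s + 2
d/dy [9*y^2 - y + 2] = 18*y - 1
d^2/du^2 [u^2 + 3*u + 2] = 2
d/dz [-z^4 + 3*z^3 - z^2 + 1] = z*(-4*z^2 + 9*z - 2)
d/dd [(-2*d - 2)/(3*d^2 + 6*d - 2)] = 2*(-3*d^2 - 6*d + 6*(d + 1)^2 + 2)/(3*d^2 + 6*d - 2)^2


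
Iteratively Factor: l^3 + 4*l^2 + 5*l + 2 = (l + 1)*(l^2 + 3*l + 2) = (l + 1)^2*(l + 2)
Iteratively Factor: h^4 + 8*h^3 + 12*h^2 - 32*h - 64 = (h - 2)*(h^3 + 10*h^2 + 32*h + 32) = (h - 2)*(h + 4)*(h^2 + 6*h + 8) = (h - 2)*(h + 2)*(h + 4)*(h + 4)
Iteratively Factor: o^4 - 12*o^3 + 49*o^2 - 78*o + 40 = (o - 2)*(o^3 - 10*o^2 + 29*o - 20) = (o - 2)*(o - 1)*(o^2 - 9*o + 20) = (o - 5)*(o - 2)*(o - 1)*(o - 4)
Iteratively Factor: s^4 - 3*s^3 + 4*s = (s)*(s^3 - 3*s^2 + 4) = s*(s - 2)*(s^2 - s - 2) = s*(s - 2)*(s + 1)*(s - 2)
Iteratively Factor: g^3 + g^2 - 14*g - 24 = (g + 2)*(g^2 - g - 12) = (g - 4)*(g + 2)*(g + 3)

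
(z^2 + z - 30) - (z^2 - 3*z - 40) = 4*z + 10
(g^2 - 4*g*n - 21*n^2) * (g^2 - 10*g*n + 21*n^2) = g^4 - 14*g^3*n + 40*g^2*n^2 + 126*g*n^3 - 441*n^4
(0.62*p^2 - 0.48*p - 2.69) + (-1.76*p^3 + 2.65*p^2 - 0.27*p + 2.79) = -1.76*p^3 + 3.27*p^2 - 0.75*p + 0.1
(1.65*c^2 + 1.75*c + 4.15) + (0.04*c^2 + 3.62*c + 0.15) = 1.69*c^2 + 5.37*c + 4.3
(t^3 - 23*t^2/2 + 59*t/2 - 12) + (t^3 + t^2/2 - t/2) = 2*t^3 - 11*t^2 + 29*t - 12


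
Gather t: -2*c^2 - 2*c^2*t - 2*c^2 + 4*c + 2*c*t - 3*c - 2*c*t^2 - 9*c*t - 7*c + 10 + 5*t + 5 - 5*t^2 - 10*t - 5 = -4*c^2 - 6*c + t^2*(-2*c - 5) + t*(-2*c^2 - 7*c - 5) + 10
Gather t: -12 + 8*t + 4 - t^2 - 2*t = -t^2 + 6*t - 8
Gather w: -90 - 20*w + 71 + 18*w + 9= -2*w - 10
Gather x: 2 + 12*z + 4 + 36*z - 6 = 48*z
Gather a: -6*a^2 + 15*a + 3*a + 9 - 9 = -6*a^2 + 18*a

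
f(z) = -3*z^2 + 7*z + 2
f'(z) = 7 - 6*z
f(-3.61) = -62.37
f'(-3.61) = 28.66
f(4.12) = -20.08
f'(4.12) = -17.72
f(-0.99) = -7.87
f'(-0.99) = 12.94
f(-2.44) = -32.94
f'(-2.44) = 21.64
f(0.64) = 5.25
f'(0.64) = 3.16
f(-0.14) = 0.96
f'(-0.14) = 7.84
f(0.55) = 4.94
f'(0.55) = 3.70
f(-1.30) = -12.17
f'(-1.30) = 14.80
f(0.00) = 2.00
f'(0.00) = 7.00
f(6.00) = -64.00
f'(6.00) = -29.00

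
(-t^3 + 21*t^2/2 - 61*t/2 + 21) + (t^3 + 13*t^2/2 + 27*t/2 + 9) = 17*t^2 - 17*t + 30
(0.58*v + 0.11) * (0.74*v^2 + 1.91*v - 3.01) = 0.4292*v^3 + 1.1892*v^2 - 1.5357*v - 0.3311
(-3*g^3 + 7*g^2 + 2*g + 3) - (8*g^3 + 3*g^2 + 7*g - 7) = -11*g^3 + 4*g^2 - 5*g + 10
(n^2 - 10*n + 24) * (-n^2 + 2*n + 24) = -n^4 + 12*n^3 - 20*n^2 - 192*n + 576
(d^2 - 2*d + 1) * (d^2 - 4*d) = d^4 - 6*d^3 + 9*d^2 - 4*d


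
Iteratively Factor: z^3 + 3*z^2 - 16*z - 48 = (z + 4)*(z^2 - z - 12) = (z - 4)*(z + 4)*(z + 3)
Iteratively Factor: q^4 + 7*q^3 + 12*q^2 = (q + 4)*(q^3 + 3*q^2) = q*(q + 4)*(q^2 + 3*q) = q^2*(q + 4)*(q + 3)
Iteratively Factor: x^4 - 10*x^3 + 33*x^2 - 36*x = (x - 4)*(x^3 - 6*x^2 + 9*x) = (x - 4)*(x - 3)*(x^2 - 3*x) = (x - 4)*(x - 3)^2*(x)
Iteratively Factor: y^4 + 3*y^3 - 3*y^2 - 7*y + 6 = (y - 1)*(y^3 + 4*y^2 + y - 6) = (y - 1)*(y + 3)*(y^2 + y - 2) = (y - 1)^2*(y + 3)*(y + 2)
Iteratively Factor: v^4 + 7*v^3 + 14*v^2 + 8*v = (v + 1)*(v^3 + 6*v^2 + 8*v) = (v + 1)*(v + 2)*(v^2 + 4*v) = (v + 1)*(v + 2)*(v + 4)*(v)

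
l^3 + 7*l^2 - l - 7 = (l - 1)*(l + 1)*(l + 7)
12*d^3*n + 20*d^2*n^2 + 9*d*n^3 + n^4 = n*(d + n)*(2*d + n)*(6*d + n)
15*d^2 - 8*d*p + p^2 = (-5*d + p)*(-3*d + p)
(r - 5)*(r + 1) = r^2 - 4*r - 5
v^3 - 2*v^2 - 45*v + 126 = (v - 6)*(v - 3)*(v + 7)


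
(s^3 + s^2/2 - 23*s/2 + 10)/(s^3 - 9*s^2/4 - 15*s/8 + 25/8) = 4*(s + 4)/(4*s + 5)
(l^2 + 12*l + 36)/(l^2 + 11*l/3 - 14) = 3*(l + 6)/(3*l - 7)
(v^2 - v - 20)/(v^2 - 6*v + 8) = (v^2 - v - 20)/(v^2 - 6*v + 8)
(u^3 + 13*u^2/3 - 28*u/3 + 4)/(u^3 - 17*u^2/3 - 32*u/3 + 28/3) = (u^2 + 5*u - 6)/(u^2 - 5*u - 14)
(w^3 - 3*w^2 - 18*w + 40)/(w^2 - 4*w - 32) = (w^2 - 7*w + 10)/(w - 8)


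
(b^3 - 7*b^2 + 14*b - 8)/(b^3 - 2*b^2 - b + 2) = (b - 4)/(b + 1)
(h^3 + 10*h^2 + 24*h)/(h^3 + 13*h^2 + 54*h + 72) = h/(h + 3)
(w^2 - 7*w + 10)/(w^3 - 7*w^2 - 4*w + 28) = (w - 5)/(w^2 - 5*w - 14)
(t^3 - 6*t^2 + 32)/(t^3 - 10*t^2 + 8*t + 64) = (t - 4)/(t - 8)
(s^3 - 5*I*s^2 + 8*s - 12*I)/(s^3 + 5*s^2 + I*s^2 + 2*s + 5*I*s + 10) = (s - 6*I)/(s + 5)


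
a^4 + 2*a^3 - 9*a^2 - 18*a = a*(a - 3)*(a + 2)*(a + 3)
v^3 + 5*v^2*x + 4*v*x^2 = v*(v + x)*(v + 4*x)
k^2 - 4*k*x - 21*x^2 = (k - 7*x)*(k + 3*x)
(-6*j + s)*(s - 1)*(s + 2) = -6*j*s^2 - 6*j*s + 12*j + s^3 + s^2 - 2*s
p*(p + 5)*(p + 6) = p^3 + 11*p^2 + 30*p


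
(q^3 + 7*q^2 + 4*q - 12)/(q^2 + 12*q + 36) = (q^2 + q - 2)/(q + 6)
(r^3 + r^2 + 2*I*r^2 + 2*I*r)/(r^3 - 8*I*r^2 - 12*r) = (r^2 + r*(1 + 2*I) + 2*I)/(r^2 - 8*I*r - 12)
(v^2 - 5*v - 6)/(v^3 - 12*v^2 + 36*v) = (v + 1)/(v*(v - 6))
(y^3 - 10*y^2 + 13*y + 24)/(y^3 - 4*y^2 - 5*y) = (y^2 - 11*y + 24)/(y*(y - 5))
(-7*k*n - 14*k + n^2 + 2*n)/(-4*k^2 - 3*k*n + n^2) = (7*k*n + 14*k - n^2 - 2*n)/(4*k^2 + 3*k*n - n^2)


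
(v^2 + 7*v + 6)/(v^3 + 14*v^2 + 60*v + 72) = (v + 1)/(v^2 + 8*v + 12)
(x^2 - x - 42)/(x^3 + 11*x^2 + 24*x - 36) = (x - 7)/(x^2 + 5*x - 6)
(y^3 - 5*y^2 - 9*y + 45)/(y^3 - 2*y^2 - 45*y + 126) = (y^2 - 2*y - 15)/(y^2 + y - 42)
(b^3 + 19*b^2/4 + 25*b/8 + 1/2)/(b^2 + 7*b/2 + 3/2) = (b^2 + 17*b/4 + 1)/(b + 3)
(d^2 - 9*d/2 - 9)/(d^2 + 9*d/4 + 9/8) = 4*(d - 6)/(4*d + 3)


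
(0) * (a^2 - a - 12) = 0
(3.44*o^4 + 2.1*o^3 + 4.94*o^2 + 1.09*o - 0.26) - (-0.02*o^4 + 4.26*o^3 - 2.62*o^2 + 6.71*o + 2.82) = 3.46*o^4 - 2.16*o^3 + 7.56*o^2 - 5.62*o - 3.08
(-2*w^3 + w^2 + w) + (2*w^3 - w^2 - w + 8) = 8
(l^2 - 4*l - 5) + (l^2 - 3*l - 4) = 2*l^2 - 7*l - 9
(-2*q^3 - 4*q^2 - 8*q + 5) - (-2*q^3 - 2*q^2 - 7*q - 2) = -2*q^2 - q + 7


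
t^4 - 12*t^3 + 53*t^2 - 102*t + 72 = (t - 4)*(t - 3)^2*(t - 2)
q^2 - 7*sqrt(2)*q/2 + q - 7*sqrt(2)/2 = (q + 1)*(q - 7*sqrt(2)/2)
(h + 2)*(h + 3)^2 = h^3 + 8*h^2 + 21*h + 18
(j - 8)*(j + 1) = j^2 - 7*j - 8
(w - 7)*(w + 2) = w^2 - 5*w - 14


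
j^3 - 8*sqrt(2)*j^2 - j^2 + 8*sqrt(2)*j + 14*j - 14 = (j - 1)*(j - 7*sqrt(2))*(j - sqrt(2))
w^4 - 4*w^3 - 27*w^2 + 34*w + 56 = (w - 7)*(w - 2)*(w + 1)*(w + 4)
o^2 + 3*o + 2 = (o + 1)*(o + 2)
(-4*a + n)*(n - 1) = -4*a*n + 4*a + n^2 - n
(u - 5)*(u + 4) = u^2 - u - 20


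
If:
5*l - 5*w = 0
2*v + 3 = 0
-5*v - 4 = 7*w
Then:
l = 1/2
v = -3/2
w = 1/2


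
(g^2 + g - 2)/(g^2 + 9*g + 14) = (g - 1)/(g + 7)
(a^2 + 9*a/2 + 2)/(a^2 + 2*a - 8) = (a + 1/2)/(a - 2)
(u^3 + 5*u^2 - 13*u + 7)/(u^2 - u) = u + 6 - 7/u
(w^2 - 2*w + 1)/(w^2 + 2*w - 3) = (w - 1)/(w + 3)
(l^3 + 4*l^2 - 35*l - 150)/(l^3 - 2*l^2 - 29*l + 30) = (l + 5)/(l - 1)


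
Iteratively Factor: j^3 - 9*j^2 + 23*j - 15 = (j - 1)*(j^2 - 8*j + 15) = (j - 5)*(j - 1)*(j - 3)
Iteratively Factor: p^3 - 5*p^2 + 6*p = (p - 3)*(p^2 - 2*p) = p*(p - 3)*(p - 2)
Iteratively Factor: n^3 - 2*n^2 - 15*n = (n - 5)*(n^2 + 3*n) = n*(n - 5)*(n + 3)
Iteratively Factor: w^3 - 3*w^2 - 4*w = (w - 4)*(w^2 + w) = (w - 4)*(w + 1)*(w)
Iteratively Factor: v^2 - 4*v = (v - 4)*(v)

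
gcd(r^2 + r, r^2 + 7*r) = r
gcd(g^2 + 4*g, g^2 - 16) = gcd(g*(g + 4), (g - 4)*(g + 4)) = g + 4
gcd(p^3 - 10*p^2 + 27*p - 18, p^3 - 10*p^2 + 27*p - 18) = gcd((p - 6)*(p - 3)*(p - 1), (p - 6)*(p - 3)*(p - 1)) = p^3 - 10*p^2 + 27*p - 18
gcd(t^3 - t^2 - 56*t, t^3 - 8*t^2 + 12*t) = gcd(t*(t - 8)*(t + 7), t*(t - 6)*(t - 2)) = t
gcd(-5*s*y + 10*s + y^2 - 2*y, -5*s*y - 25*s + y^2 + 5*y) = -5*s + y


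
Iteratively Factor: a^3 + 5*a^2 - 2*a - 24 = (a - 2)*(a^2 + 7*a + 12) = (a - 2)*(a + 4)*(a + 3)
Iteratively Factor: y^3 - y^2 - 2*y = (y - 2)*(y^2 + y) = (y - 2)*(y + 1)*(y)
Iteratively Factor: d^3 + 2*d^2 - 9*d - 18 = (d + 2)*(d^2 - 9) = (d + 2)*(d + 3)*(d - 3)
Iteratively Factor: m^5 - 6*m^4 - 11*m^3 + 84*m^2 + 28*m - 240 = (m - 2)*(m^4 - 4*m^3 - 19*m^2 + 46*m + 120) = (m - 4)*(m - 2)*(m^3 - 19*m - 30) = (m - 5)*(m - 4)*(m - 2)*(m^2 + 5*m + 6) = (m - 5)*(m - 4)*(m - 2)*(m + 3)*(m + 2)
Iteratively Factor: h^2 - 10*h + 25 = (h - 5)*(h - 5)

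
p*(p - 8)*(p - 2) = p^3 - 10*p^2 + 16*p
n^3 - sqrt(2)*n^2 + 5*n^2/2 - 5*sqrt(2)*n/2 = n*(n + 5/2)*(n - sqrt(2))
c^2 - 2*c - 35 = (c - 7)*(c + 5)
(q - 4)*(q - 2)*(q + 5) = q^3 - q^2 - 22*q + 40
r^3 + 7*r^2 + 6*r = r*(r + 1)*(r + 6)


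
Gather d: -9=-9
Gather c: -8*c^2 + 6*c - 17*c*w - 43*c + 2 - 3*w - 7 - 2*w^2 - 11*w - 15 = -8*c^2 + c*(-17*w - 37) - 2*w^2 - 14*w - 20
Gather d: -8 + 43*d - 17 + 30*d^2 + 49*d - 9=30*d^2 + 92*d - 34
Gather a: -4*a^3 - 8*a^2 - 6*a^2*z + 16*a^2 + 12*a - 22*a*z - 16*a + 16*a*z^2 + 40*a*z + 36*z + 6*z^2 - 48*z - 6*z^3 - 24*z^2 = -4*a^3 + a^2*(8 - 6*z) + a*(16*z^2 + 18*z - 4) - 6*z^3 - 18*z^2 - 12*z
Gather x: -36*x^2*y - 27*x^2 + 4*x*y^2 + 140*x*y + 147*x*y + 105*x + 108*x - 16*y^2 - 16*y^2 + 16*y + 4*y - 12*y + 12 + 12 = x^2*(-36*y - 27) + x*(4*y^2 + 287*y + 213) - 32*y^2 + 8*y + 24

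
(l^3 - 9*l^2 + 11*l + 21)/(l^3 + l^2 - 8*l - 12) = (l^2 - 6*l - 7)/(l^2 + 4*l + 4)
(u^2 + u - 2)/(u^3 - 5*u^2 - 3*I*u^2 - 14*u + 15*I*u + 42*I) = (u - 1)/(u^2 - u*(7 + 3*I) + 21*I)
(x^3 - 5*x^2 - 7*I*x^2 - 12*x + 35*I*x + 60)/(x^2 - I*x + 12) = (x^2 - x*(5 + 3*I) + 15*I)/(x + 3*I)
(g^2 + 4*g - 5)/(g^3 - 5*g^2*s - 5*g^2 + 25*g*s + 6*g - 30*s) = (g^2 + 4*g - 5)/(g^3 - 5*g^2*s - 5*g^2 + 25*g*s + 6*g - 30*s)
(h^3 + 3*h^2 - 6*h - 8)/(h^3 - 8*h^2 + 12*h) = (h^2 + 5*h + 4)/(h*(h - 6))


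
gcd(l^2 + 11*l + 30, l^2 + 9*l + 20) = l + 5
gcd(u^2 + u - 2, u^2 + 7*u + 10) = u + 2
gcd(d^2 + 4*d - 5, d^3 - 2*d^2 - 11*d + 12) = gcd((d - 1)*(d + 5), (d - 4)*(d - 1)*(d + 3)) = d - 1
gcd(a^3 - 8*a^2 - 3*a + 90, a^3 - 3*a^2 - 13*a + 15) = a^2 - 2*a - 15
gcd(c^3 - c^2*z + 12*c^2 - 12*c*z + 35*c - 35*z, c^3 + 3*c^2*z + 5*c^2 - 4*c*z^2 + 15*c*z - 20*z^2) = -c^2 + c*z - 5*c + 5*z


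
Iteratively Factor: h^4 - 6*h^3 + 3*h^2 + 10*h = (h - 2)*(h^3 - 4*h^2 - 5*h) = (h - 5)*(h - 2)*(h^2 + h) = h*(h - 5)*(h - 2)*(h + 1)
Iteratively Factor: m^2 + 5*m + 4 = (m + 1)*(m + 4)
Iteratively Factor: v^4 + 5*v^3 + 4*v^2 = (v)*(v^3 + 5*v^2 + 4*v) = v^2*(v^2 + 5*v + 4) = v^2*(v + 1)*(v + 4)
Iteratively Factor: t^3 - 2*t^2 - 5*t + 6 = (t - 1)*(t^2 - t - 6) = (t - 1)*(t + 2)*(t - 3)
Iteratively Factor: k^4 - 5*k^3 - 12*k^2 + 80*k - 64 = (k - 4)*(k^3 - k^2 - 16*k + 16) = (k - 4)*(k + 4)*(k^2 - 5*k + 4) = (k - 4)*(k - 1)*(k + 4)*(k - 4)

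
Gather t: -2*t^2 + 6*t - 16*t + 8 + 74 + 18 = -2*t^2 - 10*t + 100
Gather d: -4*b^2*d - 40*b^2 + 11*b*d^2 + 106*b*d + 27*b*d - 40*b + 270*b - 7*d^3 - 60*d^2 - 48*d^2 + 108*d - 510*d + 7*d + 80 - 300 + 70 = -40*b^2 + 230*b - 7*d^3 + d^2*(11*b - 108) + d*(-4*b^2 + 133*b - 395) - 150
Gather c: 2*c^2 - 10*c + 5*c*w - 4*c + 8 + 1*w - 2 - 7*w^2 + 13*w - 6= 2*c^2 + c*(5*w - 14) - 7*w^2 + 14*w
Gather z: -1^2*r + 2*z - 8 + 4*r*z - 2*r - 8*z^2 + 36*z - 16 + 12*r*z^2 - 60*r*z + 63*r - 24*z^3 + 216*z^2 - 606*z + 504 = 60*r - 24*z^3 + z^2*(12*r + 208) + z*(-56*r - 568) + 480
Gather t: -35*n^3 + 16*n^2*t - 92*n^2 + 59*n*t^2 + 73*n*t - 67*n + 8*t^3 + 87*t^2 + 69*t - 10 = -35*n^3 - 92*n^2 - 67*n + 8*t^3 + t^2*(59*n + 87) + t*(16*n^2 + 73*n + 69) - 10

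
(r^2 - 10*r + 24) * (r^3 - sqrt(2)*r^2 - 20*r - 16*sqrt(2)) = r^5 - 10*r^4 - sqrt(2)*r^4 + 4*r^3 + 10*sqrt(2)*r^3 - 40*sqrt(2)*r^2 + 200*r^2 - 480*r + 160*sqrt(2)*r - 384*sqrt(2)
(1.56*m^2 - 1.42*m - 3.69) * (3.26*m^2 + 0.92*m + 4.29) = 5.0856*m^4 - 3.194*m^3 - 6.6434*m^2 - 9.4866*m - 15.8301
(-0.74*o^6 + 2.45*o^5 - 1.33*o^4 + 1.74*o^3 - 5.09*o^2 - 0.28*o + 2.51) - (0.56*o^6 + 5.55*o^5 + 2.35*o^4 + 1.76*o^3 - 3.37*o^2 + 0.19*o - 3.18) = -1.3*o^6 - 3.1*o^5 - 3.68*o^4 - 0.02*o^3 - 1.72*o^2 - 0.47*o + 5.69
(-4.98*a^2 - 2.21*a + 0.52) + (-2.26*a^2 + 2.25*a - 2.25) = -7.24*a^2 + 0.04*a - 1.73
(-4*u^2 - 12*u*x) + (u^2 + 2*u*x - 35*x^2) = -3*u^2 - 10*u*x - 35*x^2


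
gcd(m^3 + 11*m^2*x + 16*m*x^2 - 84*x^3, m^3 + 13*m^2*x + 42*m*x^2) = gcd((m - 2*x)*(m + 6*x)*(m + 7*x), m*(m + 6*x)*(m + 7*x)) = m^2 + 13*m*x + 42*x^2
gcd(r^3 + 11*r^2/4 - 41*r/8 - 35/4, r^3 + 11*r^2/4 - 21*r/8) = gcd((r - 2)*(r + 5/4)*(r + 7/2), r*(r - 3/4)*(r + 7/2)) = r + 7/2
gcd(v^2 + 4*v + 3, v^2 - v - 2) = v + 1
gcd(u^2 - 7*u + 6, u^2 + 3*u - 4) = u - 1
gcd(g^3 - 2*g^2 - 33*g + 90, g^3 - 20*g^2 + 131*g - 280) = g - 5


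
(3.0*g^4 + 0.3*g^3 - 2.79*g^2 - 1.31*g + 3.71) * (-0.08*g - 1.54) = -0.24*g^5 - 4.644*g^4 - 0.2388*g^3 + 4.4014*g^2 + 1.7206*g - 5.7134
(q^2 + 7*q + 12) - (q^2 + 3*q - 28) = 4*q + 40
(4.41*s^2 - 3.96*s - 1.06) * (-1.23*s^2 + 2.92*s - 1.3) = -5.4243*s^4 + 17.748*s^3 - 15.9924*s^2 + 2.0528*s + 1.378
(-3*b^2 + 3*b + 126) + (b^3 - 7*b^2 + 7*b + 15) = b^3 - 10*b^2 + 10*b + 141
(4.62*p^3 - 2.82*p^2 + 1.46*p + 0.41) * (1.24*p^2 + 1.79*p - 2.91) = 5.7288*p^5 + 4.773*p^4 - 16.6816*p^3 + 11.328*p^2 - 3.5147*p - 1.1931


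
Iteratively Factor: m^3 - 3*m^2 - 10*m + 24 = (m + 3)*(m^2 - 6*m + 8) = (m - 4)*(m + 3)*(m - 2)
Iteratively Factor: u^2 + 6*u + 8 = (u + 2)*(u + 4)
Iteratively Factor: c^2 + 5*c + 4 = (c + 4)*(c + 1)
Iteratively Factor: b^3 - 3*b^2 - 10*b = (b + 2)*(b^2 - 5*b) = (b - 5)*(b + 2)*(b)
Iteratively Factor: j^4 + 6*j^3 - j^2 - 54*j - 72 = (j - 3)*(j^3 + 9*j^2 + 26*j + 24) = (j - 3)*(j + 2)*(j^2 + 7*j + 12) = (j - 3)*(j + 2)*(j + 3)*(j + 4)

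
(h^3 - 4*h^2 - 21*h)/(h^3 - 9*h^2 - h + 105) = h/(h - 5)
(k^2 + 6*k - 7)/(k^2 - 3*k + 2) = (k + 7)/(k - 2)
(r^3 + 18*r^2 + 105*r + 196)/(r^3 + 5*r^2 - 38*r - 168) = (r + 7)/(r - 6)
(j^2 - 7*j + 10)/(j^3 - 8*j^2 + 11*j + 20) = (j - 2)/(j^2 - 3*j - 4)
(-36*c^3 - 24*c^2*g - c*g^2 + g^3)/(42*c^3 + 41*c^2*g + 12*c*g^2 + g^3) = (-6*c + g)/(7*c + g)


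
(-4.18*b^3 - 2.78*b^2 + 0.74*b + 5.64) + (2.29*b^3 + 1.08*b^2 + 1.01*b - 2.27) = -1.89*b^3 - 1.7*b^2 + 1.75*b + 3.37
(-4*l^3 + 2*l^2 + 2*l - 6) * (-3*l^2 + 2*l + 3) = 12*l^5 - 14*l^4 - 14*l^3 + 28*l^2 - 6*l - 18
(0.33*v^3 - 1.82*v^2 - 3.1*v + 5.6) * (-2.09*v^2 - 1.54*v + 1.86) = -0.6897*v^5 + 3.2956*v^4 + 9.8956*v^3 - 10.3152*v^2 - 14.39*v + 10.416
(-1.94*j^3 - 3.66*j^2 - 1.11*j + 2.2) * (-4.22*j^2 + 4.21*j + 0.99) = 8.1868*j^5 + 7.2778*j^4 - 12.645*j^3 - 17.5805*j^2 + 8.1631*j + 2.178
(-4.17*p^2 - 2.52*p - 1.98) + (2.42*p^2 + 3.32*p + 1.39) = -1.75*p^2 + 0.8*p - 0.59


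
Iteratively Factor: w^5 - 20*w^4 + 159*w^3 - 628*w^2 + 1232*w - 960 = (w - 3)*(w^4 - 17*w^3 + 108*w^2 - 304*w + 320) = (w - 4)*(w - 3)*(w^3 - 13*w^2 + 56*w - 80) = (w - 4)^2*(w - 3)*(w^2 - 9*w + 20) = (w - 5)*(w - 4)^2*(w - 3)*(w - 4)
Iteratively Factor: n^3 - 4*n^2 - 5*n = (n + 1)*(n^2 - 5*n) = n*(n + 1)*(n - 5)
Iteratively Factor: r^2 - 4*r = (r - 4)*(r)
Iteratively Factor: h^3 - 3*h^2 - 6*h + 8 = (h + 2)*(h^2 - 5*h + 4) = (h - 1)*(h + 2)*(h - 4)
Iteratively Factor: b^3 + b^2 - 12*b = (b + 4)*(b^2 - 3*b) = b*(b + 4)*(b - 3)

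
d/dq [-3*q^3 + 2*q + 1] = 2 - 9*q^2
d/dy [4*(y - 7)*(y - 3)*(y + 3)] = 12*y^2 - 56*y - 36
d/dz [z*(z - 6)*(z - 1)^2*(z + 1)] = 5*z^4 - 28*z^3 + 15*z^2 + 14*z - 6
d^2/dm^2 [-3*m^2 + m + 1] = -6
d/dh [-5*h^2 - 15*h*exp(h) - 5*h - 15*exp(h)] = -15*h*exp(h) - 10*h - 30*exp(h) - 5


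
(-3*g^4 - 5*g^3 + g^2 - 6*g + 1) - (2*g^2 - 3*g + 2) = -3*g^4 - 5*g^3 - g^2 - 3*g - 1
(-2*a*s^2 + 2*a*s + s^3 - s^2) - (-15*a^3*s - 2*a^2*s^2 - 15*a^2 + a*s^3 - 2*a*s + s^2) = 15*a^3*s + 2*a^2*s^2 + 15*a^2 - a*s^3 - 2*a*s^2 + 4*a*s + s^3 - 2*s^2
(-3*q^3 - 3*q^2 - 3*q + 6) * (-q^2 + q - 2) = 3*q^5 + 6*q^3 - 3*q^2 + 12*q - 12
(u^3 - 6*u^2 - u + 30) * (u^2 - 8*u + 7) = u^5 - 14*u^4 + 54*u^3 - 4*u^2 - 247*u + 210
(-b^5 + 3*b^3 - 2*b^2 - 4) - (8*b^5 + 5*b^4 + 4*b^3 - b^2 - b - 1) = -9*b^5 - 5*b^4 - b^3 - b^2 + b - 3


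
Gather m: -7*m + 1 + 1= 2 - 7*m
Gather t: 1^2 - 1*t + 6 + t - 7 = 0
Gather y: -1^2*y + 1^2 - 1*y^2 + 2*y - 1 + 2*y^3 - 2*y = 2*y^3 - y^2 - y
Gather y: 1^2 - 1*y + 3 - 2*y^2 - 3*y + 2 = -2*y^2 - 4*y + 6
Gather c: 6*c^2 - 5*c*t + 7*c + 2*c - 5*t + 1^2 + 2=6*c^2 + c*(9 - 5*t) - 5*t + 3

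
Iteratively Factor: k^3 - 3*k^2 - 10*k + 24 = (k - 4)*(k^2 + k - 6) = (k - 4)*(k + 3)*(k - 2)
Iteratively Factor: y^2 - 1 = (y + 1)*(y - 1)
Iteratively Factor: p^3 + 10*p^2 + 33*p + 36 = (p + 3)*(p^2 + 7*p + 12) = (p + 3)^2*(p + 4)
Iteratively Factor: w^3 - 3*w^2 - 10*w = (w)*(w^2 - 3*w - 10) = w*(w - 5)*(w + 2)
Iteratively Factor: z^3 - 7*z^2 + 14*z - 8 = (z - 4)*(z^2 - 3*z + 2) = (z - 4)*(z - 1)*(z - 2)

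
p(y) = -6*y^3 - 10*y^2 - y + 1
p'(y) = -18*y^2 - 20*y - 1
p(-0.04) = 1.02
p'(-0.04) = -0.23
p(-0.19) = 0.87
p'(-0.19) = 2.15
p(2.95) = -243.01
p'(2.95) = -216.64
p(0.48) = -2.45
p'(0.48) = -14.75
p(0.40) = -1.38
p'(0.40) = -11.88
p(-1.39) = -0.82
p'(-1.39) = -7.98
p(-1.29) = -1.47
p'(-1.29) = -5.15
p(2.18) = -110.87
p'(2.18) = -130.14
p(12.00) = -11819.00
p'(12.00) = -2833.00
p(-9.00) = 3574.00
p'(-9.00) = -1279.00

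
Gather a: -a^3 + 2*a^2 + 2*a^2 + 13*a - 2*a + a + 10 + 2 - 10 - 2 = -a^3 + 4*a^2 + 12*a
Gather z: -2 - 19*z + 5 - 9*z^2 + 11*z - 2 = -9*z^2 - 8*z + 1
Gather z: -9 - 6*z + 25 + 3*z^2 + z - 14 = 3*z^2 - 5*z + 2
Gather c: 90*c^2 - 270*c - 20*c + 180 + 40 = 90*c^2 - 290*c + 220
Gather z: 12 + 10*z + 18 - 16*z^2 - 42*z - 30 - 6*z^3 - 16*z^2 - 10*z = -6*z^3 - 32*z^2 - 42*z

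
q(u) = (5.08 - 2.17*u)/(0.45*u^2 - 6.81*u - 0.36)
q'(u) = (5.08 - 2.17*u)*(6.81 - 0.9*u)/(0.45*u^2 - 6.81*u - 0.36)^2 - 2.17/(0.45*u^2 - 6.81*u - 0.36)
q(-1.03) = 1.03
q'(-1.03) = 0.81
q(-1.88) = 0.65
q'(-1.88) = 0.24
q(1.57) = -0.17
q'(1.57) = 0.31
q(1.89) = -0.08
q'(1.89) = 0.22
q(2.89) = 0.07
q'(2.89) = 0.11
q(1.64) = -0.15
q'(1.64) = 0.29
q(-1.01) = 1.04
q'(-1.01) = 0.84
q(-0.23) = 4.54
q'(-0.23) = 24.11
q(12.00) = 1.21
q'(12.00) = 0.41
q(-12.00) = 0.21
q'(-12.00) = 0.01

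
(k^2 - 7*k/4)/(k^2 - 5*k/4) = (4*k - 7)/(4*k - 5)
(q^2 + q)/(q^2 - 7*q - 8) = q/(q - 8)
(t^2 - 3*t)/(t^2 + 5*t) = (t - 3)/(t + 5)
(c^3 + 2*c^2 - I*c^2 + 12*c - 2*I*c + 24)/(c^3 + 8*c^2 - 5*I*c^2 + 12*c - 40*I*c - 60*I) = (c^2 - I*c + 12)/(c^2 + c*(6 - 5*I) - 30*I)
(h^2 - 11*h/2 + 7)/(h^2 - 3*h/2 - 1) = (2*h - 7)/(2*h + 1)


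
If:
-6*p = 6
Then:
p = -1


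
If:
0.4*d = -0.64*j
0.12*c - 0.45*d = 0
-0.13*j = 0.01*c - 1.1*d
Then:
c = 0.00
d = 0.00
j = 0.00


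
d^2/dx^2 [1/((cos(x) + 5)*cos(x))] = (-(1 - cos(2*x))^2 + 75*cos(x)/4 - 27*cos(2*x)/2 - 15*cos(3*x)/4 + 81/2)/((cos(x) + 5)^3*cos(x)^3)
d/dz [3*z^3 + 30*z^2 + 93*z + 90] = 9*z^2 + 60*z + 93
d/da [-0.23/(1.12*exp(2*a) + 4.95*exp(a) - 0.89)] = (0.5152*exp(a) + 1.1385)*exp(a)/(1.12*exp(2*a) + 4.95*exp(a) - 0.89)^2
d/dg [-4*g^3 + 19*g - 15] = 19 - 12*g^2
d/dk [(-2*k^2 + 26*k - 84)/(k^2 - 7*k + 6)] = -12/(k^2 - 2*k + 1)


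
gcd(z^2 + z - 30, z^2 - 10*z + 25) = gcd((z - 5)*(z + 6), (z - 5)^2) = z - 5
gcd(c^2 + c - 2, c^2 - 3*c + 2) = c - 1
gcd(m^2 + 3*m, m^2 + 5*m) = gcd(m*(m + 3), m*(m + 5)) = m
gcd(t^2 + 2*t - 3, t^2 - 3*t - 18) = t + 3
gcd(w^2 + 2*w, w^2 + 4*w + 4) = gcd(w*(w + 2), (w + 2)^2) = w + 2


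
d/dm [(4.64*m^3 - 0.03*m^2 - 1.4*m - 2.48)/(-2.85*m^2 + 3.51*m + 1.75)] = (-13.224*m^4 + 32.5728*m^3 + 20.2647*m^2 - 14.241*m + 6.2548)/(8.1225*m^4 - 20.007*m^3 + 2.3451*m^2 + 12.285*m + 3.0625)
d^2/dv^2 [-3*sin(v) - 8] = 3*sin(v)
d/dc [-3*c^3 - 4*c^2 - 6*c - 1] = -9*c^2 - 8*c - 6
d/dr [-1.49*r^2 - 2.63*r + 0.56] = -2.98*r - 2.63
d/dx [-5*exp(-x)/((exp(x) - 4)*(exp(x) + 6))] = 5*(3*exp(2*x) + 4*exp(x) - 24)*exp(-x)/(exp(4*x) + 4*exp(3*x) - 44*exp(2*x) - 96*exp(x) + 576)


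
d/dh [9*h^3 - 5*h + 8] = 27*h^2 - 5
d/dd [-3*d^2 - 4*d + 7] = -6*d - 4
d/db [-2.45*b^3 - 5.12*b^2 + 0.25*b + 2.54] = -7.35*b^2 - 10.24*b + 0.25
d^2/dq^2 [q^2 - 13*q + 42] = 2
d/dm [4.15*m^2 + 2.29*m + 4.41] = 8.3*m + 2.29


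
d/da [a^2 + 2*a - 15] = 2*a + 2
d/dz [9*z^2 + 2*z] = 18*z + 2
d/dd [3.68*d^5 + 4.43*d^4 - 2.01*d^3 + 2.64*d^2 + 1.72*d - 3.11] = 18.4*d^4 + 17.72*d^3 - 6.03*d^2 + 5.28*d + 1.72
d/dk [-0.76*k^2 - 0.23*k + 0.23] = -1.52*k - 0.23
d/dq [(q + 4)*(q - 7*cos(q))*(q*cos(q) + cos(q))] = (q + 1)*(q + 4)*(7*sin(q) + 1)*cos(q) + (q + 1)*(q - 7*cos(q))*cos(q) - (q + 4)*(q - 7*cos(q))*(q*sin(q) - sqrt(2)*cos(q + pi/4))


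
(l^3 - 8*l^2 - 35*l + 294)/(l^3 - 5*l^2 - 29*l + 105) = (l^2 - l - 42)/(l^2 + 2*l - 15)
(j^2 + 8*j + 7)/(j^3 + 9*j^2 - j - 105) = (j + 1)/(j^2 + 2*j - 15)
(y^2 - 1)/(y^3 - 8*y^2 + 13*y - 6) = (y + 1)/(y^2 - 7*y + 6)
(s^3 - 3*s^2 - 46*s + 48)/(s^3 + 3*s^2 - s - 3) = (s^2 - 2*s - 48)/(s^2 + 4*s + 3)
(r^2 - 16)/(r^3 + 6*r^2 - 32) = (r - 4)/(r^2 + 2*r - 8)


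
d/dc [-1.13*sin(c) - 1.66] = -1.13*cos(c)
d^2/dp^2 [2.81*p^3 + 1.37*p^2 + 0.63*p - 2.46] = 16.86*p + 2.74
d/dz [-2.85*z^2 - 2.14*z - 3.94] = -5.7*z - 2.14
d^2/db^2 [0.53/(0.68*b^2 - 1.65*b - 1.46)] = (0.490144*b^2 - 1.18932*b - 0.53*(1.36*b - 1.65)*(2.72*b - 3.3) - 1.052368)/(-0.68*b^2 + 1.65*b + 1.46)^3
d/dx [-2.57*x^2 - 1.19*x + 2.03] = -5.14*x - 1.19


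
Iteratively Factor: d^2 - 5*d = (d)*(d - 5)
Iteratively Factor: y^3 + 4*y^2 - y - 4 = (y + 1)*(y^2 + 3*y - 4) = (y + 1)*(y + 4)*(y - 1)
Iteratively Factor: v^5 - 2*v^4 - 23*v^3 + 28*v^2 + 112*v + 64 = (v - 4)*(v^4 + 2*v^3 - 15*v^2 - 32*v - 16) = (v - 4)^2*(v^3 + 6*v^2 + 9*v + 4) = (v - 4)^2*(v + 1)*(v^2 + 5*v + 4) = (v - 4)^2*(v + 1)^2*(v + 4)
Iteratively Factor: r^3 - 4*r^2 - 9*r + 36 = (r - 4)*(r^2 - 9) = (r - 4)*(r - 3)*(r + 3)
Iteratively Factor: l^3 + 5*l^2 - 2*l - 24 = (l + 4)*(l^2 + l - 6) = (l - 2)*(l + 4)*(l + 3)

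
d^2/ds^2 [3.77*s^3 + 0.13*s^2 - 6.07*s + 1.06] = 22.62*s + 0.26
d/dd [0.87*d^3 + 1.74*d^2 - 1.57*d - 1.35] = 2.61*d^2 + 3.48*d - 1.57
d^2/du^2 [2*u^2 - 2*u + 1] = 4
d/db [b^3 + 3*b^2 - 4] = 3*b*(b + 2)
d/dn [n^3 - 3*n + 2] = 3*n^2 - 3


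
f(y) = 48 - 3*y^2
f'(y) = -6*y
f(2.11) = 34.64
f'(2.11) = -12.66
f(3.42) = 12.91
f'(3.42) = -20.52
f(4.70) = -18.27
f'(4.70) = -28.20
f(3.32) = 14.93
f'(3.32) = -19.92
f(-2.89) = 22.94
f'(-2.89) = 17.34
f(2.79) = 24.65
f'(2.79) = -16.74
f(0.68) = 46.61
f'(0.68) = -4.08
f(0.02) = 48.00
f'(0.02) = -0.12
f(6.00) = -60.00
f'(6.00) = -36.00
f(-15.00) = -627.00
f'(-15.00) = 90.00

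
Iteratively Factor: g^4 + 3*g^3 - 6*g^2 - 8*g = (g)*(g^3 + 3*g^2 - 6*g - 8) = g*(g + 1)*(g^2 + 2*g - 8) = g*(g - 2)*(g + 1)*(g + 4)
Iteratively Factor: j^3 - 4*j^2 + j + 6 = (j + 1)*(j^2 - 5*j + 6) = (j - 3)*(j + 1)*(j - 2)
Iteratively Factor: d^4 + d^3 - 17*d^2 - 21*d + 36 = (d - 4)*(d^3 + 5*d^2 + 3*d - 9) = (d - 4)*(d + 3)*(d^2 + 2*d - 3) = (d - 4)*(d + 3)^2*(d - 1)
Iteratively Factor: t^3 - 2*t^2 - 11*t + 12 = (t - 4)*(t^2 + 2*t - 3) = (t - 4)*(t - 1)*(t + 3)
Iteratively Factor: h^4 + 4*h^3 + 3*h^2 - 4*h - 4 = (h + 1)*(h^3 + 3*h^2 - 4) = (h + 1)*(h + 2)*(h^2 + h - 2) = (h - 1)*(h + 1)*(h + 2)*(h + 2)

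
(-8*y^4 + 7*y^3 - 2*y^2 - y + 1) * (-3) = 24*y^4 - 21*y^3 + 6*y^2 + 3*y - 3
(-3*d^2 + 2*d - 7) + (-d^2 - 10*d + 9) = -4*d^2 - 8*d + 2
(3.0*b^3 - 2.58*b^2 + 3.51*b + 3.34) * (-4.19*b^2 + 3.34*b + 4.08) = -12.57*b^5 + 20.8302*b^4 - 11.0841*b^3 - 12.7976*b^2 + 25.4764*b + 13.6272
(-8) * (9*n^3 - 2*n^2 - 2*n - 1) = -72*n^3 + 16*n^2 + 16*n + 8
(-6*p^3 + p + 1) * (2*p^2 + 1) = -12*p^5 - 4*p^3 + 2*p^2 + p + 1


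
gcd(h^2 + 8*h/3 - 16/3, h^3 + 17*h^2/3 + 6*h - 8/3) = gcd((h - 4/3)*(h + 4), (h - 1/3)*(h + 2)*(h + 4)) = h + 4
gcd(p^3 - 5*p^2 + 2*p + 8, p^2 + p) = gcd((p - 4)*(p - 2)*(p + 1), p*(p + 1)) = p + 1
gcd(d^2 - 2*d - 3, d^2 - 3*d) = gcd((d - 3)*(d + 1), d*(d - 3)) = d - 3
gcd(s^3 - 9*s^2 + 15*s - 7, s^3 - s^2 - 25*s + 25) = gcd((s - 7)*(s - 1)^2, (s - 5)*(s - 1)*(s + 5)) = s - 1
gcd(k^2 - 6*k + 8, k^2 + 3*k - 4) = 1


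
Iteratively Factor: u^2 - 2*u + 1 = (u - 1)*(u - 1)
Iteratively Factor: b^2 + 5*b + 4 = (b + 1)*(b + 4)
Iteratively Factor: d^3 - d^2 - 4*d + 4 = (d - 2)*(d^2 + d - 2) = (d - 2)*(d + 2)*(d - 1)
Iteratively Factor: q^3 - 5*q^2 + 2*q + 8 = (q + 1)*(q^2 - 6*q + 8) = (q - 2)*(q + 1)*(q - 4)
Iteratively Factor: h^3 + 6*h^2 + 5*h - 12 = (h + 4)*(h^2 + 2*h - 3) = (h + 3)*(h + 4)*(h - 1)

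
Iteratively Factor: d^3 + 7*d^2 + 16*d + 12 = (d + 3)*(d^2 + 4*d + 4) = (d + 2)*(d + 3)*(d + 2)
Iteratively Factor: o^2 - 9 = (o + 3)*(o - 3)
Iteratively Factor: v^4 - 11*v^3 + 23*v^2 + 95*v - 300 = (v - 4)*(v^3 - 7*v^2 - 5*v + 75) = (v - 5)*(v - 4)*(v^2 - 2*v - 15) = (v - 5)^2*(v - 4)*(v + 3)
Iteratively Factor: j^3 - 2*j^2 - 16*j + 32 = (j - 4)*(j^2 + 2*j - 8) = (j - 4)*(j + 4)*(j - 2)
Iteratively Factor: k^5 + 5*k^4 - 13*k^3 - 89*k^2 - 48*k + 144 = (k - 4)*(k^4 + 9*k^3 + 23*k^2 + 3*k - 36) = (k - 4)*(k - 1)*(k^3 + 10*k^2 + 33*k + 36) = (k - 4)*(k - 1)*(k + 4)*(k^2 + 6*k + 9) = (k - 4)*(k - 1)*(k + 3)*(k + 4)*(k + 3)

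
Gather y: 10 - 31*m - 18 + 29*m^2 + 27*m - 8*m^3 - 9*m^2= -8*m^3 + 20*m^2 - 4*m - 8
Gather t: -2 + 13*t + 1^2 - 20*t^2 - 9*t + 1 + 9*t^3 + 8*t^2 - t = 9*t^3 - 12*t^2 + 3*t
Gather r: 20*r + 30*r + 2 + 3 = 50*r + 5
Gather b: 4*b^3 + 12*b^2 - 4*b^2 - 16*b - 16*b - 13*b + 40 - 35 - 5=4*b^3 + 8*b^2 - 45*b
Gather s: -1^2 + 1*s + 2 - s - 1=0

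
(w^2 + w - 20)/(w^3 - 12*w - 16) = (w + 5)/(w^2 + 4*w + 4)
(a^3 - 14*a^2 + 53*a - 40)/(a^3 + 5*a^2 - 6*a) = (a^2 - 13*a + 40)/(a*(a + 6))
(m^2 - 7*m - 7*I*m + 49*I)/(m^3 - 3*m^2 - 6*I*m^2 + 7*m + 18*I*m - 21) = (m - 7)/(m^2 + m*(-3 + I) - 3*I)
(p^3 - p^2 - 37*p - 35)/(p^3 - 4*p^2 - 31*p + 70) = (p + 1)/(p - 2)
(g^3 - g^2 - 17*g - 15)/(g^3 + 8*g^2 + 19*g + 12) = (g - 5)/(g + 4)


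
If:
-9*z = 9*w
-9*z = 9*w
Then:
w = -z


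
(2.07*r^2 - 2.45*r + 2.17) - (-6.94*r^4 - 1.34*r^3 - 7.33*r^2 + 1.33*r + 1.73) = 6.94*r^4 + 1.34*r^3 + 9.4*r^2 - 3.78*r + 0.44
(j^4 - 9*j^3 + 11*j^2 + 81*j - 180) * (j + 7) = j^5 - 2*j^4 - 52*j^3 + 158*j^2 + 387*j - 1260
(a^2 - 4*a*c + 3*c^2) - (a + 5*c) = a^2 - 4*a*c - a + 3*c^2 - 5*c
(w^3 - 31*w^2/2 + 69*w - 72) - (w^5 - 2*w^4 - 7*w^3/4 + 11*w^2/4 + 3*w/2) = -w^5 + 2*w^4 + 11*w^3/4 - 73*w^2/4 + 135*w/2 - 72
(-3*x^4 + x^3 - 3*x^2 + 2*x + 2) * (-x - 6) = 3*x^5 + 17*x^4 - 3*x^3 + 16*x^2 - 14*x - 12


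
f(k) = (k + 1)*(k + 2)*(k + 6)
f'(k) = (k + 1)*(k + 2) + (k + 1)*(k + 6) + (k + 2)*(k + 6) = 3*k^2 + 18*k + 20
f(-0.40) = 5.38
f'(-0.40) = 13.28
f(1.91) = 90.00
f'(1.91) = 65.32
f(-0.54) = 3.67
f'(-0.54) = 11.15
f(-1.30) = -0.99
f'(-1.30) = 1.67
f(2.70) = 151.29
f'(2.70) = 90.47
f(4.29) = 342.39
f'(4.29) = 152.43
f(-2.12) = 0.52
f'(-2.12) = -4.68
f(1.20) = 50.69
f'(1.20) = 45.92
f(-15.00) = -1638.00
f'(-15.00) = 425.00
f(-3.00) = 6.00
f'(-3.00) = -7.00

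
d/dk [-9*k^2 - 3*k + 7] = -18*k - 3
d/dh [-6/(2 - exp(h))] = -6*exp(h)/(exp(h) - 2)^2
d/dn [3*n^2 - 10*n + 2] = 6*n - 10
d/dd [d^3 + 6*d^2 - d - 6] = 3*d^2 + 12*d - 1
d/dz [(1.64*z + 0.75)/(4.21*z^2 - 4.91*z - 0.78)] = (-6.9044*z^2 - 6.315*z + 2.4033)/(17.7241*z^4 - 41.3422*z^3 + 17.5405*z^2 + 7.6596*z + 0.6084)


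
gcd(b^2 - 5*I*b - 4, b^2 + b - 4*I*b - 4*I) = b - 4*I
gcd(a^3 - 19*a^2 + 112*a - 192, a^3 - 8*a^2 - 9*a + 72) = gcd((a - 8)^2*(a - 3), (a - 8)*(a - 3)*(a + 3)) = a^2 - 11*a + 24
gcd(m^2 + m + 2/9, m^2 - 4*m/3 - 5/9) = m + 1/3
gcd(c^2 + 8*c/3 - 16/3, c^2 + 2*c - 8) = c + 4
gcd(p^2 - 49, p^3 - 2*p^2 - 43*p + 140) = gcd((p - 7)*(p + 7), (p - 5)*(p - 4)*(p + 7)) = p + 7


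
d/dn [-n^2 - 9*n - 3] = -2*n - 9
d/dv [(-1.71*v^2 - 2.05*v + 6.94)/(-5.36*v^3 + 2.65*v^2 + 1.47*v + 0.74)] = (-9.1656*v^4 - 21.976*v^3 + 114.514*v^2 - 39.3128*v - 11.7188)/(28.7296*v^6 - 28.408*v^5 - 8.7359*v^4 - 0.141800000000001*v^3 + 6.0829*v^2 + 2.1756*v + 0.5476)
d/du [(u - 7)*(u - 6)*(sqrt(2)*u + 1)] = 3*sqrt(2)*u^2 - 26*sqrt(2)*u + 2*u - 13 + 42*sqrt(2)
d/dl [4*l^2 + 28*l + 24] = 8*l + 28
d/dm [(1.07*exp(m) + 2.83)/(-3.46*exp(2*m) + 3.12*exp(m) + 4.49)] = (3.7022*exp(2*m) + 19.5836*exp(m) - 4.0253)*exp(m)/(11.9716*exp(4*m) - 21.5904*exp(3*m) - 21.3364*exp(2*m) + 28.0176*exp(m) + 20.1601)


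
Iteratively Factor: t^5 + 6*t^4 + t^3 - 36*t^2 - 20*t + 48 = (t - 2)*(t^4 + 8*t^3 + 17*t^2 - 2*t - 24) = (t - 2)*(t - 1)*(t^3 + 9*t^2 + 26*t + 24) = (t - 2)*(t - 1)*(t + 4)*(t^2 + 5*t + 6) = (t - 2)*(t - 1)*(t + 2)*(t + 4)*(t + 3)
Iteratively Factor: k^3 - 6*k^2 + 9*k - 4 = (k - 4)*(k^2 - 2*k + 1) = (k - 4)*(k - 1)*(k - 1)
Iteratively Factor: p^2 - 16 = (p - 4)*(p + 4)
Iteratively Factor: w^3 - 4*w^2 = (w)*(w^2 - 4*w) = w^2*(w - 4)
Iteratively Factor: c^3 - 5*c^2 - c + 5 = (c + 1)*(c^2 - 6*c + 5) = (c - 1)*(c + 1)*(c - 5)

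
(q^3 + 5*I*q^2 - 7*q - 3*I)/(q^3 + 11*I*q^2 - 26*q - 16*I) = (q^2 + 4*I*q - 3)/(q^2 + 10*I*q - 16)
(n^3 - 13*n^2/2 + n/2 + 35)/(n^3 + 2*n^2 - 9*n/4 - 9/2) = 2*(2*n^2 - 17*n + 35)/(4*n^2 - 9)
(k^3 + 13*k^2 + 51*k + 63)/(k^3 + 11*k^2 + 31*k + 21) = (k + 3)/(k + 1)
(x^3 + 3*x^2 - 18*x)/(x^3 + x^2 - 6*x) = (x^2 + 3*x - 18)/(x^2 + x - 6)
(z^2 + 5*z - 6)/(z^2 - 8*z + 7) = (z + 6)/(z - 7)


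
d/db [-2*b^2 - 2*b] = -4*b - 2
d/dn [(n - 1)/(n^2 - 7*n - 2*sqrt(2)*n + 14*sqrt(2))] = (n^2 - 7*n - 2*sqrt(2)*n + (n - 1)*(-2*n + 2*sqrt(2) + 7) + 14*sqrt(2))/(n^2 - 7*n - 2*sqrt(2)*n + 14*sqrt(2))^2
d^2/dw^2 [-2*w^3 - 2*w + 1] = -12*w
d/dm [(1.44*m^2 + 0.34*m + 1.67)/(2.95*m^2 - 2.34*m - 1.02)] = (-4.3726*m^2 - 12.7906*m + 3.561)/(8.7025*m^4 - 13.806*m^3 - 0.542400000000002*m^2 + 4.7736*m + 1.0404)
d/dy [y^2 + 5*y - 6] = 2*y + 5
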